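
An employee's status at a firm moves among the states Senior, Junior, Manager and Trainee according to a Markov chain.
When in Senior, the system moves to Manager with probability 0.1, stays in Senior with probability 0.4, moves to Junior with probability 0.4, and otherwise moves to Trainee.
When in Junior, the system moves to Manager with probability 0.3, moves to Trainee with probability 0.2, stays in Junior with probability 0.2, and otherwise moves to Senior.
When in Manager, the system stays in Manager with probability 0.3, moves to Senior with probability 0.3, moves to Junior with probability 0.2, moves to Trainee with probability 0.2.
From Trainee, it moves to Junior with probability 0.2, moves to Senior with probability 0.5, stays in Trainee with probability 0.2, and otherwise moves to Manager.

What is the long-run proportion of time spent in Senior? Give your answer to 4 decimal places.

Let the stationary distribution be π with π = πP and π_1 + π_2 + π_3 + π_4 = 1.
π_1 = 0.4·π_1 + 0.3·π_2 + 0.3·π_3 + 0.5·π_4
π_2 = 0.4·π_1 + 0.2·π_2 + 0.2·π_3 + 0.2·π_4
π_3 = 0.1·π_1 + 0.3·π_2 + 0.3·π_3 + 0.1·π_4
Solving with the normalization constraint gives π = (0.3696, 0.2739, 0.1935, 0.1630).
So the stationary probability of Senior is 0.3696.

0.3696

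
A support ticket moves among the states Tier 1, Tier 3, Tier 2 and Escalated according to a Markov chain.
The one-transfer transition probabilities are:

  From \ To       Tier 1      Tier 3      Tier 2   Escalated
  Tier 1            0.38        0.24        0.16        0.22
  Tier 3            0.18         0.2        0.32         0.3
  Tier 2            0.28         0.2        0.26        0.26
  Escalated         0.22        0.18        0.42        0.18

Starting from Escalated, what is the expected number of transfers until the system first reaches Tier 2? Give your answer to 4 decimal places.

Let t(s) be the expected number of transfers to first reach Tier 2 from state s, with t(Tier 2) = 0. Conditioning on the first transfer:
t(Tier 1) = 1 + 0.38·t(Tier 1) + 0.24·t(Tier 3) + 0.22·t(Escalated)
t(Tier 3) = 1 + 0.18·t(Tier 1) + 0.2·t(Tier 3) + 0.3·t(Escalated)
t(Escalated) = 1 + 0.22·t(Tier 1) + 0.18·t(Tier 3) + 0.18·t(Escalated)
Solving: t(Tier 1) = 3.9344, t(Tier 3) = 3.2565, t(Escalated) = 2.9899.
Expected transfers from Escalated to Tier 2: 2.9899.

2.9899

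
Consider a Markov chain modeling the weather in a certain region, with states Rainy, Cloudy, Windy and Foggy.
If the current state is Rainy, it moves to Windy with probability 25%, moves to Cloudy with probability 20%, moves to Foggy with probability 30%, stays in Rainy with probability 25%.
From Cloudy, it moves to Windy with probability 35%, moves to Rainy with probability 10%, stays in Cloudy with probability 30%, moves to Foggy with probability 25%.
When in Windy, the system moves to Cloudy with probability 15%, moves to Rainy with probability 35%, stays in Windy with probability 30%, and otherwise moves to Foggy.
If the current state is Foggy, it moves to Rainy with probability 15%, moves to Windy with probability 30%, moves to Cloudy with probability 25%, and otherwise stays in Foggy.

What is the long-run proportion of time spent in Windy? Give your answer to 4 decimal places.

0.2999

Let the stationary distribution be π with π = πP and π_1 + π_2 + π_3 + π_4 = 1.
π_1 = 0.25·π_1 + 0.1·π_2 + 0.35·π_3 + 0.15·π_4
π_2 = 0.2·π_1 + 0.3·π_2 + 0.15·π_3 + 0.25·π_4
π_3 = 0.25·π_1 + 0.35·π_2 + 0.3·π_3 + 0.3·π_4
Solving with the normalization constraint gives π = (0.2211, 0.2199, 0.2999, 0.2590).
So the stationary probability of Windy is 0.2999.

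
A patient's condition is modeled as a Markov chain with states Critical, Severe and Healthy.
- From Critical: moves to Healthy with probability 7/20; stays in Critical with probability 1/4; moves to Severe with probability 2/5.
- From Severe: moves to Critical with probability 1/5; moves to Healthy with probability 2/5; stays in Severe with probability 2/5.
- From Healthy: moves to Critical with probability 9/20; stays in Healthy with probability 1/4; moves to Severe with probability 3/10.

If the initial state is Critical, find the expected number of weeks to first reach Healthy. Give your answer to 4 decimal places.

Let t(s) be the expected number of weeks to first reach Healthy from state s, with t(Healthy) = 0. Conditioning on the first week:
t(Critical) = 1 + 0.25·t(Critical) + 0.4·t(Severe)
t(Severe) = 1 + 0.2·t(Critical) + 0.4·t(Severe)
Solving: t(Critical) = 2.7027, t(Severe) = 2.5676.
Expected weeks from Critical to Healthy: 2.7027.

2.7027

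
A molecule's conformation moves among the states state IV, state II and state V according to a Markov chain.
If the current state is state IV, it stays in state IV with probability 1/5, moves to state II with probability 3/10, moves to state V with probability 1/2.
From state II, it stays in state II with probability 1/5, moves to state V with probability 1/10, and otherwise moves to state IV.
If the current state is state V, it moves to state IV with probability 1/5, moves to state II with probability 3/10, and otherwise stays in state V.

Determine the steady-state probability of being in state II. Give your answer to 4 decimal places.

Let the stationary distribution be π with π = πP and π_1 + π_2 + π_3 = 1.
π_1 = 0.2·π_1 + 0.7·π_2 + 0.2·π_3
π_2 = 0.3·π_1 + 0.2·π_2 + 0.3·π_3
Solving with the normalization constraint gives π = (0.3364, 0.2727, 0.3909).
So the stationary probability of state II is 0.2727.

0.2727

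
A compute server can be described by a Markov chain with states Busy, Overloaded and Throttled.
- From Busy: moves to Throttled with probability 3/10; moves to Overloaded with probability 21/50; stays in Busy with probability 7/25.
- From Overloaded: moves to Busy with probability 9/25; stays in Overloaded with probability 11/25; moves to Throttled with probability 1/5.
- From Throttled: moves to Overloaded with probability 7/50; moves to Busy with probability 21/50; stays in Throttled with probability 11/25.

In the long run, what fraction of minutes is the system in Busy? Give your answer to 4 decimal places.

Let the stationary distribution be π with π = πP and π_1 + π_2 + π_3 = 1.
π_1 = 0.28·π_1 + 0.36·π_2 + 0.42·π_3
π_2 = 0.42·π_1 + 0.44·π_2 + 0.14·π_3
Solving with the normalization constraint gives π = (0.3505, 0.3402, 0.3093).
So the stationary probability of Busy is 0.3505.

0.3505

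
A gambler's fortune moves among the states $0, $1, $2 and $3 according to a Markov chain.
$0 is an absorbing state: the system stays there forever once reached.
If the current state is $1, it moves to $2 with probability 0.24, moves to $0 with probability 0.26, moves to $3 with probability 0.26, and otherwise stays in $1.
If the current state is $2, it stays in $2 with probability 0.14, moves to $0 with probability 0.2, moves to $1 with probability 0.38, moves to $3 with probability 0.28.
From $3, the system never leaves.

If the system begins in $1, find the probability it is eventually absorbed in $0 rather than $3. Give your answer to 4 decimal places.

Let h(s) be the probability of absorption at $0 starting from transient state s. Then h($0) = 1 and h($3) = 0. By first-step analysis:
h($1) = 0.26·1 + 0.24·h($1) + 0.24·h($2) + 0.26·0
h($2) = 0.2·1 + 0.38·h($1) + 0.14·h($2) + 0.28·0
Solving: h($1) = 0.4829, h($2) = 0.4459.
Starting from $1, the probability is 0.4829.

0.4829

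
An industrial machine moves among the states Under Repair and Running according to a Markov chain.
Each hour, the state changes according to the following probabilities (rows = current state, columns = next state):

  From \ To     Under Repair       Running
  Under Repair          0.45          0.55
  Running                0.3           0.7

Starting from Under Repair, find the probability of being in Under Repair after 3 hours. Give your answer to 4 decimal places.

Propagate the distribution vector 3 hours from Under Repair.
After 0 hours: (1.0000, 0.0000)
After 1 hour: (0.4500, 0.5500)
After 2 hours: (0.3675, 0.6325)
After 3 hours: (0.3551, 0.6449)
P(in Under Repair after 3 hours) = 0.3551

0.3551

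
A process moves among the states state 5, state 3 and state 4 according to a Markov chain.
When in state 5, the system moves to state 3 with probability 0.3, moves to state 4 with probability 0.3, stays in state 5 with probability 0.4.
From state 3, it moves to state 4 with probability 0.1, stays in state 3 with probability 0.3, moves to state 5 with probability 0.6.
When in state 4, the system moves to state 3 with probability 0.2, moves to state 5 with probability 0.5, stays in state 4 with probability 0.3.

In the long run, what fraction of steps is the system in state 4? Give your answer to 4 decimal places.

0.2449

Let the stationary distribution be π with π = πP and π_1 + π_2 + π_3 = 1.
π_1 = 0.4·π_1 + 0.6·π_2 + 0.5·π_3
π_2 = 0.3·π_1 + 0.3·π_2 + 0.2·π_3
Solving with the normalization constraint gives π = (0.4796, 0.2755, 0.2449).
So the stationary probability of state 4 is 0.2449.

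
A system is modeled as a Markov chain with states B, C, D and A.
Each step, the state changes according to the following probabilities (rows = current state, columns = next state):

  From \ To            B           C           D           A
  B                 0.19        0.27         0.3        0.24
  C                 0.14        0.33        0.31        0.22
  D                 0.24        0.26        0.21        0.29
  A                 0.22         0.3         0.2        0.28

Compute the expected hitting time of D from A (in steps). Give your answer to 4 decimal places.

Let t(s) be the expected number of steps to first reach D from state s, with t(D) = 0. Conditioning on the first step:
t(B) = 1 + 0.19·t(B) + 0.27·t(C) + 0.24·t(A)
t(C) = 1 + 0.14·t(B) + 0.33·t(C) + 0.22·t(A)
t(A) = 1 + 0.22·t(B) + 0.3·t(C) + 0.28·t(A)
Solving: t(B) = 3.5898, t(C) = 3.5437, t(A) = 3.9623.
Expected steps from A to D: 3.9623.

3.9623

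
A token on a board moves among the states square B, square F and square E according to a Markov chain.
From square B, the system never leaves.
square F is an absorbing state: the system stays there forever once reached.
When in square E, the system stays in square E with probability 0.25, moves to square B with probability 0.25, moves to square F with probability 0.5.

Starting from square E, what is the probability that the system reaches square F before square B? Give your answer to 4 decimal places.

0.6667

Let h(s) be the probability of absorption at square F starting from transient state s. Then h(square F) = 1 and h(square B) = 0. By first-step analysis:
h(square E) = 0.25·0 + 0.5·1 + 0.25·h(square E)
Solving: h(square E) = 0.6667.
Starting from square E, the probability is 0.6667.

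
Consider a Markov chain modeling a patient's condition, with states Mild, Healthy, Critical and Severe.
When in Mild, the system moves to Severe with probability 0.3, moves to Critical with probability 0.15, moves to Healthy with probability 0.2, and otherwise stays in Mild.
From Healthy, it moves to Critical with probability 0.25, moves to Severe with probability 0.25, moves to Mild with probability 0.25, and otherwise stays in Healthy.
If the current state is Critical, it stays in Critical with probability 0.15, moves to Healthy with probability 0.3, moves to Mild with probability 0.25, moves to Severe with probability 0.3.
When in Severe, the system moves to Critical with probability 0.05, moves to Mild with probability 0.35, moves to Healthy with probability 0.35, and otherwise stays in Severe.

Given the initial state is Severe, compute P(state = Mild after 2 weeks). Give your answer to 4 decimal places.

Propagate the distribution vector 2 weeks from Severe.
After 0 weeks: (0.0000, 0.0000, 0.0000, 1.0000)
After 1 week: (0.3500, 0.3500, 0.0500, 0.2500)
After 2 weeks: (0.3100, 0.2600, 0.1600, 0.2700)
P(in Mild after 2 weeks) = 0.3100

0.3100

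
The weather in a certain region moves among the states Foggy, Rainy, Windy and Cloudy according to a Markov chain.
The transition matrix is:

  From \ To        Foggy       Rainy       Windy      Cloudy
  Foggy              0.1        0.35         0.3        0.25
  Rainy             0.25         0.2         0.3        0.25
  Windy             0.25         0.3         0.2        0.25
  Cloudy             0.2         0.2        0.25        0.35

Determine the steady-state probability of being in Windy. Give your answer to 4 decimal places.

Let the stationary distribution be π with π = πP and π_1 + π_2 + π_3 + π_4 = 1.
π_1 = 0.1·π_1 + 0.25·π_2 + 0.25·π_3 + 0.2·π_4
π_2 = 0.35·π_1 + 0.2·π_2 + 0.3·π_3 + 0.2·π_4
π_3 = 0.3·π_1 + 0.3·π_2 + 0.2·π_3 + 0.25·π_4
Solving with the normalization constraint gives π = (0.2053, 0.2568, 0.2601, 0.2778).
So the stationary probability of Windy is 0.2601.

0.2601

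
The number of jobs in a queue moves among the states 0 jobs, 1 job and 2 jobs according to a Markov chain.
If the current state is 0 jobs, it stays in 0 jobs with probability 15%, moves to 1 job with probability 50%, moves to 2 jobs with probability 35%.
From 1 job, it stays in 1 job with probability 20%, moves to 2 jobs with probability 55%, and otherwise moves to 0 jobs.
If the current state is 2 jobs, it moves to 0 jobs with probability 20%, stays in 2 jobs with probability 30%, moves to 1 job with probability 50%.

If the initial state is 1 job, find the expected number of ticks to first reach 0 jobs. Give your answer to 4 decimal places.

Let t(s) be the expected number of ticks to first reach 0 jobs from state s, with t(0 jobs) = 0. Conditioning on the first tick:
t(1 job) = 1 + 0.2·t(1 job) + 0.55·t(2 jobs)
t(2 jobs) = 1 + 0.5·t(1 job) + 0.3·t(2 jobs)
Solving: t(1 job) = 4.3860, t(2 jobs) = 4.5614.
Expected ticks from 1 job to 0 jobs: 4.3860.

4.3860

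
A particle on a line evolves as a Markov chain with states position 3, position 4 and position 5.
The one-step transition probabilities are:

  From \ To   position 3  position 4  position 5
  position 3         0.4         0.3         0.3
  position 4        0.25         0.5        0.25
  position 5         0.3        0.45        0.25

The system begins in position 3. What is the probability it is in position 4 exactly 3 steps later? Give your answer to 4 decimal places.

Propagate the distribution vector 3 steps from position 3.
After 0 steps: (1.0000, 0.0000, 0.0000)
After 1 step: (0.4000, 0.3000, 0.3000)
After 2 steps: (0.3250, 0.4050, 0.2700)
After 3 steps: (0.3123, 0.4215, 0.2663)
P(in position 4 after 3 steps) = 0.4215

0.4215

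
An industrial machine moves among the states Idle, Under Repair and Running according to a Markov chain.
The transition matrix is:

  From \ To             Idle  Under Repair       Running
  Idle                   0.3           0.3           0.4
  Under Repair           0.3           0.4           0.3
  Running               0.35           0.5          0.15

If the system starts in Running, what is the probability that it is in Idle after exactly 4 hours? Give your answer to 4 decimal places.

Propagate the distribution vector 4 hours from Running.
After 0 hours: (0.0000, 0.0000, 1.0000)
After 1 hour: (0.3500, 0.5000, 0.1500)
After 2 hours: (0.3075, 0.3800, 0.3125)
After 3 hours: (0.3156, 0.4005, 0.2839)
After 4 hours: (0.3142, 0.3968, 0.2890)
P(in Idle after 4 hours) = 0.3142

0.3142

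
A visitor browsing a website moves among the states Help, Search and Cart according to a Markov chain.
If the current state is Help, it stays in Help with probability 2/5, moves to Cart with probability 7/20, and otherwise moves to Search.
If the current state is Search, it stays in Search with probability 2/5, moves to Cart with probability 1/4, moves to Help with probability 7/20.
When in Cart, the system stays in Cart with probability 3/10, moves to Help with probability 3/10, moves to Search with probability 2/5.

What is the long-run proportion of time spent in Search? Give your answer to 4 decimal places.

0.3471

Let the stationary distribution be π with π = πP and π_1 + π_2 + π_3 = 1.
π_1 = 0.4·π_1 + 0.35·π_2 + 0.3·π_3
π_2 = 0.25·π_1 + 0.4·π_2 + 0.4·π_3
Solving with the normalization constraint gives π = (0.3526, 0.3471, 0.3003).
So the stationary probability of Search is 0.3471.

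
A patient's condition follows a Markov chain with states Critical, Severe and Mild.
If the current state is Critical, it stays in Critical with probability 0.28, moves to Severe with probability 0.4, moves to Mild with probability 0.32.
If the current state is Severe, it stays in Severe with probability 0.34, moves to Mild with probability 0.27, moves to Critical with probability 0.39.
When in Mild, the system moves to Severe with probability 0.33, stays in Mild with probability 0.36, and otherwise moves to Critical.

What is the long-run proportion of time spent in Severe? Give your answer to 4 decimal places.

0.3566

Let the stationary distribution be π with π = πP and π_1 + π_2 + π_3 = 1.
π_1 = 0.28·π_1 + 0.39·π_2 + 0.31·π_3
π_2 = 0.4·π_1 + 0.34·π_2 + 0.33·π_3
Solving with the normalization constraint gives π = (0.3287, 0.3566, 0.3148).
So the stationary probability of Severe is 0.3566.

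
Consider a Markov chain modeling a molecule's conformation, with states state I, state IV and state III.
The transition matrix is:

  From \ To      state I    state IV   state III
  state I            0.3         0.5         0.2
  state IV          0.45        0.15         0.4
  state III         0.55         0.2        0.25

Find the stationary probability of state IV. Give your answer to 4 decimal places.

0.3091

Let the stationary distribution be π with π = πP and π_1 + π_2 + π_3 = 1.
π_1 = 0.3·π_1 + 0.45·π_2 + 0.55·π_3
π_2 = 0.5·π_1 + 0.15·π_2 + 0.2·π_3
Solving with the normalization constraint gives π = (0.4153, 0.3091, 0.2756).
So the stationary probability of state IV is 0.3091.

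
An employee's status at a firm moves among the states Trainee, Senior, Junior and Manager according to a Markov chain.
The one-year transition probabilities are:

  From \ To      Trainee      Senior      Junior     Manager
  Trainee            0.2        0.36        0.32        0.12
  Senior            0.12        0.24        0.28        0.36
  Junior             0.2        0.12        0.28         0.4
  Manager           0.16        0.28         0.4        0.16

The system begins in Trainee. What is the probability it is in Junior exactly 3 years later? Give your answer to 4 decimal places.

Propagate the distribution vector 3 years from Trainee.
After 0 years: (1.0000, 0.0000, 0.0000, 0.0000)
After 1 year: (0.2000, 0.3600, 0.3200, 0.1200)
After 2 years: (0.1664, 0.2304, 0.3024, 0.3008)
After 3 years: (0.1695, 0.2357, 0.3228, 0.2720)
P(in Junior after 3 years) = 0.3228

0.3228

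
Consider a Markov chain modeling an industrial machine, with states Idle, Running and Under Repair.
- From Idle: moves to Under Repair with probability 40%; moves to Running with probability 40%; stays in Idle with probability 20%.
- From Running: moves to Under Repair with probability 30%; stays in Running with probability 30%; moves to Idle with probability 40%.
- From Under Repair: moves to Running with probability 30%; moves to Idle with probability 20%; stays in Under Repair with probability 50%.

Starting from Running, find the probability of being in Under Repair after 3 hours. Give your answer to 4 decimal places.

0.4060

Propagate the distribution vector 3 hours from Running.
After 0 hours: (0.0000, 1.0000, 0.0000)
After 1 hour: (0.4000, 0.3000, 0.3000)
After 2 hours: (0.2600, 0.3400, 0.4000)
After 3 hours: (0.2680, 0.3260, 0.4060)
P(in Under Repair after 3 hours) = 0.4060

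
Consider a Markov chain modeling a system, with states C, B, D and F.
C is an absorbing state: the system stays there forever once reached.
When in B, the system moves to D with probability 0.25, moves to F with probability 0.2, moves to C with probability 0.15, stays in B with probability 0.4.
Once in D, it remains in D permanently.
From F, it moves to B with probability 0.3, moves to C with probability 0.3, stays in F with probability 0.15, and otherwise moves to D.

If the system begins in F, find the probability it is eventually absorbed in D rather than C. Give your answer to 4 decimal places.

Let h(s) be the probability of absorption at D starting from transient state s. Then h(D) = 1 and h(C) = 0. By first-step analysis:
h(B) = 0.15·0 + 0.4·h(B) + 0.25·1 + 0.2·h(F)
h(F) = 0.3·0 + 0.3·h(B) + 0.25·1 + 0.15·h(F)
Solving: h(B) = 0.5833, h(F) = 0.5000.
Starting from F, the probability is 0.5000.

0.5000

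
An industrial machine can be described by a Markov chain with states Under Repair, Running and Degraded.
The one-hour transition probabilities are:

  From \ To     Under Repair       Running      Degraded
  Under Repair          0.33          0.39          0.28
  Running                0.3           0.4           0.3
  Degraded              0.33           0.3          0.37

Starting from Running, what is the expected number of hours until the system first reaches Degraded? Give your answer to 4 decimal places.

Let t(s) be the expected number of hours to first reach Degraded from state s, with t(Degraded) = 0. Conditioning on the first hour:
t(Under Repair) = 1 + 0.33·t(Under Repair) + 0.39·t(Running)
t(Running) = 1 + 0.3·t(Under Repair) + 0.4·t(Running)
Solving: t(Under Repair) = 3.4737, t(Running) = 3.4035.
Expected hours from Running to Degraded: 3.4035.

3.4035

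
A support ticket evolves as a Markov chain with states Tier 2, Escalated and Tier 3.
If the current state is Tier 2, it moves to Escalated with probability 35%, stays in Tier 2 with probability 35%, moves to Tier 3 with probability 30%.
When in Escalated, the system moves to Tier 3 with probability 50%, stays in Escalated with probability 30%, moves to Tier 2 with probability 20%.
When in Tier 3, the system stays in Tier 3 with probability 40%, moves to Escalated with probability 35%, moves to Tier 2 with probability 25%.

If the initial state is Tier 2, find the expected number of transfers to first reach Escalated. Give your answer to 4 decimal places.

Let t(s) be the expected number of transfers to first reach Escalated from state s, with t(Escalated) = 0. Conditioning on the first transfer:
t(Tier 2) = 1 + 0.35·t(Tier 2) + 0.3·t(Tier 3)
t(Tier 3) = 1 + 0.25·t(Tier 2) + 0.4·t(Tier 3)
Solving: t(Tier 2) = 2.8571, t(Tier 3) = 2.8571.
Expected transfers from Tier 2 to Escalated: 2.8571.

2.8571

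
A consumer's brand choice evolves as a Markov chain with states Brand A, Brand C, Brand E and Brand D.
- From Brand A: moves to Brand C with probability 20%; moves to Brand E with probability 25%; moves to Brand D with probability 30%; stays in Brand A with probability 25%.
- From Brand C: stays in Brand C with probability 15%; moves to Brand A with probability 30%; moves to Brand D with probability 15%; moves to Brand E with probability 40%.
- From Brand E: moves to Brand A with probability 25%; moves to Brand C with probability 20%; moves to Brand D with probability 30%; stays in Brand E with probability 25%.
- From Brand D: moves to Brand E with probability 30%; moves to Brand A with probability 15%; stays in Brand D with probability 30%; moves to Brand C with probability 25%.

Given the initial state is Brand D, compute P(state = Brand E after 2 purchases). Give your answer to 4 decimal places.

0.3025

Propagate the distribution vector 2 purchases from Brand D.
After 0 purchases: (0.0000, 0.0000, 0.0000, 1.0000)
After 1 purchase: (0.1500, 0.2500, 0.3000, 0.3000)
After 2 purchases: (0.2325, 0.2025, 0.3025, 0.2625)
P(in Brand E after 2 purchases) = 0.3025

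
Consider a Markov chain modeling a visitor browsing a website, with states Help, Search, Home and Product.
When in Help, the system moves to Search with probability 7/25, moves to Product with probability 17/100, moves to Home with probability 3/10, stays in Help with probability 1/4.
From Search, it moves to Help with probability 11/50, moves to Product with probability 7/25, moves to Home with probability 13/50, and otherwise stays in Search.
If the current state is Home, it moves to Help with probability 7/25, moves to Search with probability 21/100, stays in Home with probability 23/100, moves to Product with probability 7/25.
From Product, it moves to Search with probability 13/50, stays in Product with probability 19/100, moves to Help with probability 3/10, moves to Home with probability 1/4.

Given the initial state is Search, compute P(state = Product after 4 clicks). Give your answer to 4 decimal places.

0.2305

Propagate the distribution vector 4 clicks from Search.
After 0 clicks: (0.0000, 1.0000, 0.0000, 0.0000)
After 1 click: (0.2200, 0.2400, 0.2600, 0.2800)
After 2 clicks: (0.2646, 0.2466, 0.2582, 0.2306)
After 3 clicks: (0.2619, 0.2475, 0.2605, 0.2301)
After 4 clicks: (0.2619, 0.2473, 0.2604, 0.2305)
P(in Product after 4 clicks) = 0.2305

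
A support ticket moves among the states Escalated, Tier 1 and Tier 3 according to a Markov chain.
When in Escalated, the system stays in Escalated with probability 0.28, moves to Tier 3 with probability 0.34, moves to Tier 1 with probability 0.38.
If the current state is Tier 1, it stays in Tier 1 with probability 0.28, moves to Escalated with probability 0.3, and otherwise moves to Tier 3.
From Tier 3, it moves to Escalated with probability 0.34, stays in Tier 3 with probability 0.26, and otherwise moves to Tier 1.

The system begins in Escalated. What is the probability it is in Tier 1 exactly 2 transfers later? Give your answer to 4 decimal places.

Sum over the intermediate state after 1 transfer:
P = P(Escalated→Escalated)·P(Escalated→Tier 1) + P(Escalated→Tier 1)·P(Tier 1→Tier 1) + P(Escalated→Tier 3)·P(Tier 3→Tier 1)
  = 0.28×0.38 + 0.38×0.28 + 0.34×0.4
  = 0.1064 + 0.1064 + 0.1360 = 0.3488

0.3488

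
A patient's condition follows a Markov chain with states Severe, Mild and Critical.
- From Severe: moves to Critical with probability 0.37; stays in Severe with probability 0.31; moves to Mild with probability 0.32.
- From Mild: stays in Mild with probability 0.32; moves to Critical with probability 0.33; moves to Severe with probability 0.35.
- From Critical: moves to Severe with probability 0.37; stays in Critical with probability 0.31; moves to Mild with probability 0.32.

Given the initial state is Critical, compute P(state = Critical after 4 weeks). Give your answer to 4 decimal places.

Propagate the distribution vector 4 weeks from Critical.
After 0 weeks: (0.0000, 0.0000, 1.0000)
After 1 week: (0.3700, 0.3200, 0.3100)
After 2 weeks: (0.3414, 0.3200, 0.3386)
After 3 weeks: (0.3431, 0.3200, 0.3369)
After 4 weeks: (0.3430, 0.3200, 0.3370)
P(in Critical after 4 weeks) = 0.3370

0.3370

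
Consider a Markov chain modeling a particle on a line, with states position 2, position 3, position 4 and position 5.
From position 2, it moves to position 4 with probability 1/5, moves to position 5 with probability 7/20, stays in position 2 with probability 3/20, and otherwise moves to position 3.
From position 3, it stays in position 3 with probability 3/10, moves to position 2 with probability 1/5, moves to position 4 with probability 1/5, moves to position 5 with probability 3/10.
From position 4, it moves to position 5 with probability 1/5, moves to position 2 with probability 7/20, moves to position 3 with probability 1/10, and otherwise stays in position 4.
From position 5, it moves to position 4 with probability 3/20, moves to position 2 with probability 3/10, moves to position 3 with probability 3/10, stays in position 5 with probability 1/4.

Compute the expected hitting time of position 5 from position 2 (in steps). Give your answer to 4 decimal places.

3.3106

Let t(s) be the expected number of steps to first reach position 5 from state s, with t(position 5) = 0. Conditioning on the first step:
t(position 2) = 1 + 0.15·t(position 2) + 0.3·t(position 3) + 0.2·t(position 4)
t(position 3) = 1 + 0.2·t(position 2) + 0.3·t(position 3) + 0.2·t(position 4)
t(position 4) = 1 + 0.35·t(position 2) + 0.1·t(position 3) + 0.35·t(position 4)
Solving: t(position 2) = 3.3106, t(position 3) = 3.4761, t(position 4) = 3.8559.
Expected steps from position 2 to position 5: 3.3106.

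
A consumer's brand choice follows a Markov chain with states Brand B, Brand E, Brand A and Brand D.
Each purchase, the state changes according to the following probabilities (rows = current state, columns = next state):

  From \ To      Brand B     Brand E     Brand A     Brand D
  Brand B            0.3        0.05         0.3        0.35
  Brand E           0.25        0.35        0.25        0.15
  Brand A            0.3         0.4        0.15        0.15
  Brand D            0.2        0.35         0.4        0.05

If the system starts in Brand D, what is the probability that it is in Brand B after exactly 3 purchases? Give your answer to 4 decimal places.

0.2660

Propagate the distribution vector 3 purchases from Brand D.
After 0 purchases: (0.0000, 0.0000, 0.0000, 1.0000)
After 1 purchase: (0.2000, 0.3500, 0.4000, 0.0500)
After 2 purchases: (0.2775, 0.3100, 0.2275, 0.1850)
After 3 purchases: (0.2660, 0.2781, 0.2689, 0.1870)
P(in Brand B after 3 purchases) = 0.2660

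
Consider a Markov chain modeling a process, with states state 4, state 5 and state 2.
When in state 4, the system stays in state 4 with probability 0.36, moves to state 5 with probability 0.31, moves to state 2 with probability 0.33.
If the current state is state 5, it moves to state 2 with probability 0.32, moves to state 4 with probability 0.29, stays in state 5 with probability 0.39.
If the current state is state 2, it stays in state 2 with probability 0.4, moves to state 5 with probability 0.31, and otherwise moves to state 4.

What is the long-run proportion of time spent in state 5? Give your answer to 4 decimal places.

0.3370

Let the stationary distribution be π with π = πP and π_1 + π_2 + π_3 = 1.
π_1 = 0.36·π_1 + 0.29·π_2 + 0.29·π_3
π_2 = 0.31·π_1 + 0.39·π_2 + 0.31·π_3
Solving with the normalization constraint gives π = (0.3118, 0.3370, 0.3512).
So the stationary probability of state 5 is 0.3370.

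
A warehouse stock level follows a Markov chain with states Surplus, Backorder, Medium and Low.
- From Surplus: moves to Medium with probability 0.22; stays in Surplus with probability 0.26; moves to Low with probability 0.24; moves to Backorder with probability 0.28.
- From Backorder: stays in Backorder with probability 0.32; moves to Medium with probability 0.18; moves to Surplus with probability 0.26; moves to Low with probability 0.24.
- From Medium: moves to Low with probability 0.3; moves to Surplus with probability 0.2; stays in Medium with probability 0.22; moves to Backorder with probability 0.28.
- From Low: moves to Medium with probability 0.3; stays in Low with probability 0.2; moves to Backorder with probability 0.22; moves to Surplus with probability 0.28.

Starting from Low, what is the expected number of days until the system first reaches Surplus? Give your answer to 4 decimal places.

3.9235

Let t(s) be the expected number of days to first reach Surplus from state s, with t(Surplus) = 0. Conditioning on the first day:
t(Backorder) = 1 + 0.32·t(Backorder) + 0.18·t(Medium) + 0.24·t(Low)
t(Medium) = 1 + 0.28·t(Backorder) + 0.22·t(Medium) + 0.3·t(Low)
t(Low) = 1 + 0.22·t(Backorder) + 0.3·t(Medium) + 0.2·t(Low)
Solving: t(Backorder) = 3.9715, t(Medium) = 4.2168, t(Low) = 3.9235.
Expected days from Low to Surplus: 3.9235.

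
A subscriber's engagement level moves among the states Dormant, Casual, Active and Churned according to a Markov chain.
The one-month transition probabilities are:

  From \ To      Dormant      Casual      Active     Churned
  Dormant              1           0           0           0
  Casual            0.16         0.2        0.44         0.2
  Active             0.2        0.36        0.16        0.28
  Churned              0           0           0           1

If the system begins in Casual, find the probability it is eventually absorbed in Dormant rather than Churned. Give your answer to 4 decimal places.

0.4330

Let h(s) be the probability of absorption at Dormant starting from transient state s. Then h(Dormant) = 1 and h(Churned) = 0. By first-step analysis:
h(Casual) = 0.16·1 + 0.2·h(Casual) + 0.44·h(Active) + 0.2·0
h(Active) = 0.2·1 + 0.36·h(Casual) + 0.16·h(Active) + 0.28·0
Solving: h(Casual) = 0.4330, h(Active) = 0.4237.
Starting from Casual, the probability is 0.4330.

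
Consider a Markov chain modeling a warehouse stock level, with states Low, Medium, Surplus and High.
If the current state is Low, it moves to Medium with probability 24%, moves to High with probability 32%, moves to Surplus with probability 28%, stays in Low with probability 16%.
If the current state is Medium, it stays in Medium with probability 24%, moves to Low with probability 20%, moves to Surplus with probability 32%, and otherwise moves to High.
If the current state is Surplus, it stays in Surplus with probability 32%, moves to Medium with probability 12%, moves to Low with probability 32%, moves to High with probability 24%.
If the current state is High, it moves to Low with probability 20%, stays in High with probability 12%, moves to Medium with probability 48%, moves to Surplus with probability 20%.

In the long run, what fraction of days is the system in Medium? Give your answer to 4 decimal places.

Let the stationary distribution be π with π = πP and π_1 + π_2 + π_3 + π_4 = 1.
π_1 = 0.16·π_1 + 0.2·π_2 + 0.32·π_3 + 0.2·π_4
π_2 = 0.24·π_1 + 0.24·π_2 + 0.12·π_3 + 0.48·π_4
π_3 = 0.28·π_1 + 0.32·π_2 + 0.32·π_3 + 0.2·π_4
Solving with the normalization constraint gives π = (0.2250, 0.2613, 0.2834, 0.2304).
So the stationary probability of Medium is 0.2613.

0.2613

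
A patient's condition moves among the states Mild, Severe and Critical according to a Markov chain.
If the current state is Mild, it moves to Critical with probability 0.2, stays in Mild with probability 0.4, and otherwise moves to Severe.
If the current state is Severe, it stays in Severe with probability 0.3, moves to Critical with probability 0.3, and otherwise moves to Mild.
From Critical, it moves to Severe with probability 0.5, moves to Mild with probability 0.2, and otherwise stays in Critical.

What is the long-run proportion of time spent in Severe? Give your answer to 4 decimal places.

0.3878

Let the stationary distribution be π with π = πP and π_1 + π_2 + π_3 = 1.
π_1 = 0.4·π_1 + 0.4·π_2 + 0.2·π_3
π_2 = 0.4·π_1 + 0.3·π_2 + 0.5·π_3
Solving with the normalization constraint gives π = (0.3469, 0.3878, 0.2653).
So the stationary probability of Severe is 0.3878.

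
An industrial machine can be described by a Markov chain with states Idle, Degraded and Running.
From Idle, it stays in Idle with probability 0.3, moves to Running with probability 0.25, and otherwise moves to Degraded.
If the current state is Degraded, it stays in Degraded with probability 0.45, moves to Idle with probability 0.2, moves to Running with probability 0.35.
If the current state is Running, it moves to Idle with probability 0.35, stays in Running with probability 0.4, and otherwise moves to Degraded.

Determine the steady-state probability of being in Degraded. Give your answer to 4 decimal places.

Let the stationary distribution be π with π = πP and π_1 + π_2 + π_3 = 1.
π_1 = 0.3·π_1 + 0.2·π_2 + 0.35·π_3
π_2 = 0.45·π_1 + 0.45·π_2 + 0.25·π_3
Solving with the normalization constraint gives π = (0.2787, 0.3822, 0.3391).
So the stationary probability of Degraded is 0.3822.

0.3822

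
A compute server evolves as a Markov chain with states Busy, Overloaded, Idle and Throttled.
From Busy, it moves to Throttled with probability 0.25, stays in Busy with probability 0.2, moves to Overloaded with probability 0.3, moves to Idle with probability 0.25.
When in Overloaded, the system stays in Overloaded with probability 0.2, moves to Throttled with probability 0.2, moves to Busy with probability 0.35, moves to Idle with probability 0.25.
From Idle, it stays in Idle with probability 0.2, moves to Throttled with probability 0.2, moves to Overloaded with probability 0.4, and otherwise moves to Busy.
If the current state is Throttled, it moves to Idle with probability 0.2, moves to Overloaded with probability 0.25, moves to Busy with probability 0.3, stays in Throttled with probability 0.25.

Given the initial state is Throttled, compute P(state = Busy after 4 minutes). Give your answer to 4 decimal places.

Propagate the distribution vector 4 minutes from Throttled.
After 0 minutes: (0.0000, 0.0000, 0.0000, 1.0000)
After 1 minute: (0.3000, 0.2500, 0.2000, 0.2500)
After 2 minutes: (0.2625, 0.2825, 0.2275, 0.2275)
After 3 minutes: (0.2651, 0.2831, 0.2273, 0.2245)
After 4 minutes: (0.2649, 0.2832, 0.2274, 0.2245)
P(in Busy after 4 minutes) = 0.2649

0.2649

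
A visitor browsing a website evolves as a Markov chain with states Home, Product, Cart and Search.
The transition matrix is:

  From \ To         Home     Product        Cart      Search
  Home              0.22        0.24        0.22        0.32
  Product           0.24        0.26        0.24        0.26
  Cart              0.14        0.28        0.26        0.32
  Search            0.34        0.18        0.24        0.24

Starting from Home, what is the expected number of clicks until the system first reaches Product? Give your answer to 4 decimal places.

4.3171

Let t(s) be the expected number of clicks to first reach Product from state s, with t(Product) = 0. Conditioning on the first click:
t(Home) = 1 + 0.22·t(Home) + 0.22·t(Cart) + 0.32·t(Search)
t(Cart) = 1 + 0.14·t(Home) + 0.26·t(Cart) + 0.32·t(Search)
t(Search) = 1 + 0.34·t(Home) + 0.24·t(Cart) + 0.24·t(Search)
Solving: t(Home) = 4.3171, t(Cart) = 4.1372, t(Search) = 4.5536.
Expected clicks from Home to Product: 4.3171.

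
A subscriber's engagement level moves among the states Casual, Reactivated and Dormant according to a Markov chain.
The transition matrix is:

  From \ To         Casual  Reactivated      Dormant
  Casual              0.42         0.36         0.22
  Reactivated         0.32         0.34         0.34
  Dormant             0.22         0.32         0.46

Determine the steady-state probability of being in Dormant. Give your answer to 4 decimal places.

0.3431

Let the stationary distribution be π with π = πP and π_1 + π_2 + π_3 = 1.
π_1 = 0.42·π_1 + 0.32·π_2 + 0.22·π_3
π_2 = 0.36·π_1 + 0.34·π_2 + 0.32·π_3
Solving with the normalization constraint gives π = (0.3174, 0.3395, 0.3431).
So the stationary probability of Dormant is 0.3431.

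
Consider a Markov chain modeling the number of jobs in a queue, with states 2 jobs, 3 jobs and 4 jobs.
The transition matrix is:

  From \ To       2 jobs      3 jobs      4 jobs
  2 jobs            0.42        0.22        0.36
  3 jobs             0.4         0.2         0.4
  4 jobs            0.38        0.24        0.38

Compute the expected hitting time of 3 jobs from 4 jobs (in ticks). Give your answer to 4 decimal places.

4.3088

Let t(s) be the expected number of ticks to first reach 3 jobs from state s, with t(3 jobs) = 0. Conditioning on the first tick:
t(2 jobs) = 1 + 0.42·t(2 jobs) + 0.36·t(4 jobs)
t(4 jobs) = 1 + 0.38·t(2 jobs) + 0.38·t(4 jobs)
Solving: t(2 jobs) = 4.3986, t(4 jobs) = 4.3088.
Expected ticks from 4 jobs to 3 jobs: 4.3088.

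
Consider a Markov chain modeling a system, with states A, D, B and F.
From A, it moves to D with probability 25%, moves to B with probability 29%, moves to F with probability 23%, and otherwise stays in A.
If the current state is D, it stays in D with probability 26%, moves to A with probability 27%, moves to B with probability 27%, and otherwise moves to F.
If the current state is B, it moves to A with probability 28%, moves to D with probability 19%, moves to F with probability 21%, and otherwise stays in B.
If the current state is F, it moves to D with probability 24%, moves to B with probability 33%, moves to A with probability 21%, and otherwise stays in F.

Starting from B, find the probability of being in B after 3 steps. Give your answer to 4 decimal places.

0.3031

Propagate the distribution vector 3 steps from B.
After 0 steps: (0.0000, 0.0000, 1.0000, 0.0000)
After 1 step: (0.2800, 0.1900, 0.3200, 0.2100)
After 2 steps: (0.2494, 0.2306, 0.3042, 0.2158)
After 3 steps: (0.2501, 0.2319, 0.3031, 0.2148)
P(in B after 3 steps) = 0.3031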